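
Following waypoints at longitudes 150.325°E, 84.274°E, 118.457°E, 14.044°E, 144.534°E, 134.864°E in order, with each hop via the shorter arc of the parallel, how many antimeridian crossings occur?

0

Leg 1: +150.325° → +84.274°, shortest Δλ = -66.051° (west) — does not cross 180°.
Leg 2: +84.274° → +118.457°, shortest Δλ = 34.183° (east) — does not cross 180°.
Leg 3: +118.457° → +14.044°, shortest Δλ = -104.413° (west) — does not cross 180°.
Leg 4: +14.044° → +144.534°, shortest Δλ = 130.49° (east) — does not cross 180°.
Leg 5: +144.534° → +134.864°, shortest Δλ = -9.67° (west) — does not cross 180°.
Total crossings: 0.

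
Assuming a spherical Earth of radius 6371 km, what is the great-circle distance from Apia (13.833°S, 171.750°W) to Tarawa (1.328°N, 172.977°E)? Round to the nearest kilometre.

Δλ = 172.977 − -171.750 = 344.727°; wrapped into (−180°, 180°]: -15.273°.
Δφ = 1.328 − -13.833 = 15.161°.
a = sin²(Δφ/2) + cos φ₁ · cos φ₂ · sin²(Δλ/2) = 0.034545.
c = 2·atan2(√a, √(1−a)) = 0.37390 rad → d = 6371·c ≈ 2382.12 km.

2382 km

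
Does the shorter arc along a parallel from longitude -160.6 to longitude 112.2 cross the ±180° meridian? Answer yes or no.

Naïve |112.2 − -160.6| = 272.8° > 180°, so the shorter arc goes the other way round — across 180°.
Signed shortest Δλ = ((112.2 − -160.6 + 180) mod 360) − 180 = -87.2°.
Going west by 87.2° from -160.6° passes through 180° before reaching +112.2°.

Yes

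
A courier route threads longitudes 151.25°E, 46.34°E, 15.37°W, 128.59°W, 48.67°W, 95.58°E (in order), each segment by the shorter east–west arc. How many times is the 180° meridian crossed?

0

Leg 1: +151.25° → +46.34°, shortest Δλ = -104.91° (west) — does not cross 180°.
Leg 2: +46.34° → -15.37°, shortest Δλ = -61.71° (west) — does not cross 180°.
Leg 3: -15.37° → -128.59°, shortest Δλ = -113.22° (west) — does not cross 180°.
Leg 4: -128.59° → -48.67°, shortest Δλ = 79.92° (east) — does not cross 180°.
Leg 5: -48.67° → +95.58°, shortest Δλ = 144.25° (east) — does not cross 180°.
Total crossings: 0.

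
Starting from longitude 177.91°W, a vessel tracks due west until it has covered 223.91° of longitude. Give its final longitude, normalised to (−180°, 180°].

41.82°W

Start at -177.91°; shift −223.91° → -401.82°.
-401.82° lies outside (−180°, 180°]; add 360° → -41.82°.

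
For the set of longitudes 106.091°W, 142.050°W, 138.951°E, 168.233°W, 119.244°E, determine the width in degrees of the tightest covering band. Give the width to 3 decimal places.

Sort the longitudes: -168.233°, -142.050°, -106.091°, +119.244°, +138.951°.
Eastward gaps between consecutive values (wrapping around): 26.183°, 35.959°, 225.335°, 19.707°, 52.816°.
Largest gap = 225.335° ⇒ minimal covering band is its complement: 360° − 225.335° = 134.665°.
Band runs from +119.244° eastward to -106.091°, crossing the antimeridian.

134.665°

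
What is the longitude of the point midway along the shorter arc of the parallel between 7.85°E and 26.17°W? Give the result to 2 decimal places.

Signed shortest Δλ from +7.85° to -26.17° is -34.02°.
Midpoint longitude = +7.85° + (-34.02°)/2 = +7.85° − 17.01° = -9.16°.

9.16°W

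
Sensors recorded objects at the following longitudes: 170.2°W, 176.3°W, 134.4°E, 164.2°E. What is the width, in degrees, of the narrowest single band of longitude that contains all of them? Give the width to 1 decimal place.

55.4°

Sort the longitudes: -176.3°, -170.2°, +134.4°, +164.2°.
Eastward gaps between consecutive values (wrapping around): 6.1°, 304.6°, 29.8°, 19.5°.
Largest gap = 304.6° ⇒ minimal covering band is its complement: 360° − 304.6° = 55.4°.
Band runs from +134.4° eastward to -170.2°, crossing the antimeridian.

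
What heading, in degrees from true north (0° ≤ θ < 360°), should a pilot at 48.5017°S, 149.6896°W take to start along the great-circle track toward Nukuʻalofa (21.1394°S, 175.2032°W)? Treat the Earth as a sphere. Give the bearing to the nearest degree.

Δλ = -175.2032 − -149.6896 = -25.5136°.
θ = atan2( sin Δλ · cos φ₂ , cos φ₁ · sin φ₂ − sin φ₁ · cos φ₂ · cos Δλ )
  = atan2(-0.40174, 0.39149) = -45.740° → normalised to [0°, 360°): 314.260°.

314°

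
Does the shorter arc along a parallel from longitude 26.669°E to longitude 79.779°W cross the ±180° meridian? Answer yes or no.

No

Signed shortest Δλ = ((-79.779 − 26.669 + 180) mod 360) − 180 = -106.448°.
Going west by 106.448° from +26.669° reaches -79.779° without touching 180°.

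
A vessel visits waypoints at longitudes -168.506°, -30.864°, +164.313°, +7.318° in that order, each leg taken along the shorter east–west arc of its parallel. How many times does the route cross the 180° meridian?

Leg 1: -168.506° → -30.864°, shortest Δλ = 137.642° (east) — does not cross 180°.
Leg 2: -30.864° → +164.313°, shortest Δλ = -164.823° (west) — crosses 180°.
Leg 3: +164.313° → +7.318°, shortest Δλ = -156.995° (west) — does not cross 180°.
Total crossings: 1.

1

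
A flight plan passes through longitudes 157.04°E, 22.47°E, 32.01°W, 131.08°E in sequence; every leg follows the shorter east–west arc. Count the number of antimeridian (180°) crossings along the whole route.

Leg 1: +157.04° → +22.47°, shortest Δλ = -134.57° (west) — does not cross 180°.
Leg 2: +22.47° → -32.01°, shortest Δλ = -54.48° (west) — does not cross 180°.
Leg 3: -32.01° → +131.08°, shortest Δλ = 163.09° (east) — does not cross 180°.
Total crossings: 0.

0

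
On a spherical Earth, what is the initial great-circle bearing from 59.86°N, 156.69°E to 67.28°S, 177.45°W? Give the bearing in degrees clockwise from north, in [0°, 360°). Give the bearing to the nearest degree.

168°

Δλ = -177.45 − 156.69 = -334.14°; wrapped into (−180°, 180°]: 25.86°.
θ = atan2( sin Δλ · cos φ₂ , cos φ₁ · sin φ₂ − sin φ₁ · cos φ₂ · cos Δλ )
  = atan2(0.16846, -0.76372) = 167.561° → normalised to [0°, 360°): 167.561°.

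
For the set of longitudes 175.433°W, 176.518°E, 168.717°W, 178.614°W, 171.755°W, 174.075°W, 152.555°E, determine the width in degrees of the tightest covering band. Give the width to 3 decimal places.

38.728°

Sort the longitudes: -178.614°, -175.433°, -174.075°, -171.755°, -168.717°, +152.555°, +176.518°.
Eastward gaps between consecutive values (wrapping around): 3.181°, 1.358°, 2.320°, 3.038°, 321.272°, 23.963°, 4.868°.
Largest gap = 321.272° ⇒ minimal covering band is its complement: 360° − 321.272° = 38.728°.
Band runs from +152.555° eastward to -168.717°, crossing the antimeridian.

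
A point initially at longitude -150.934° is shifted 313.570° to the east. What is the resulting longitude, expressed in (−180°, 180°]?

Start at -150.934°; shift +313.570° → +162.636°.
+162.636° already lies in (−180°, 180°].

+162.636°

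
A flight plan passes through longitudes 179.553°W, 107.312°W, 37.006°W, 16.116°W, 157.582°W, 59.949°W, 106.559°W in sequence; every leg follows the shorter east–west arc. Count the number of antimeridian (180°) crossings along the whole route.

0

Leg 1: -179.553° → -107.312°, shortest Δλ = 72.241° (east) — does not cross 180°.
Leg 2: -107.312° → -37.006°, shortest Δλ = 70.306° (east) — does not cross 180°.
Leg 3: -37.006° → -16.116°, shortest Δλ = 20.89° (east) — does not cross 180°.
Leg 4: -16.116° → -157.582°, shortest Δλ = -141.466° (west) — does not cross 180°.
Leg 5: -157.582° → -59.949°, shortest Δλ = 97.633° (east) — does not cross 180°.
Leg 6: -59.949° → -106.559°, shortest Δλ = -46.61° (west) — does not cross 180°.
Total crossings: 0.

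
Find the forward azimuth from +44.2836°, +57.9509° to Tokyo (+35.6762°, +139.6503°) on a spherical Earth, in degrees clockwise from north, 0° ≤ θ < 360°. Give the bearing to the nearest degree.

67°

Δλ = 139.6503 − 57.9509 = 81.6994°.
θ = atan2( sin Δλ · cos φ₂ , cos φ₁ · sin φ₂ − sin φ₁ · cos φ₂ · cos Δλ )
  = atan2(0.80382, 0.33563) = 67.337° → normalised to [0°, 360°): 67.337°.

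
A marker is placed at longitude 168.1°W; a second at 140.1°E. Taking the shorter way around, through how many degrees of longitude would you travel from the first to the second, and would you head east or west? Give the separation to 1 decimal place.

Raw difference: 140.1 − -168.1 = 308.2°.
Normalise into (−180°, 180°]: 308.2° − 360° = -51.8°.
Negative ⇒ the second point lies to the west; separation 51.8°.

51.8° west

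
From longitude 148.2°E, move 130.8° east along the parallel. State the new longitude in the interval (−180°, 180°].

81.0°W

Start at +148.2°; shift +130.8° → +279.0°.
+279.0° lies outside (−180°, 180°]; subtract 360° → -81.0°.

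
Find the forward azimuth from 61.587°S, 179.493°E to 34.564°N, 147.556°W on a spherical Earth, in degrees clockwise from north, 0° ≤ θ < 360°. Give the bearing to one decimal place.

Δλ = -147.556 − 179.493 = -327.049°; wrapped into (−180°, 180°]: 32.951°.
θ = atan2( sin Δλ · cos φ₂ , cos φ₁ · sin φ₂ − sin φ₁ · cos φ₂ · cos Δλ )
  = atan2(0.44792, 0.87773) = 27.036° → normalised to [0°, 360°): 27.036°.

27.0°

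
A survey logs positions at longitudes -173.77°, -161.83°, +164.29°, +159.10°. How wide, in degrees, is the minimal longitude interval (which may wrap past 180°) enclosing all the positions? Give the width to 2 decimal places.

39.07°

Sort the longitudes: -173.77°, -161.83°, +159.10°, +164.29°.
Eastward gaps between consecutive values (wrapping around): 11.94°, 320.93°, 5.19°, 21.94°.
Largest gap = 320.93° ⇒ minimal covering band is its complement: 360° − 320.93° = 39.07°.
Band runs from +159.10° eastward to -161.83°, crossing the antimeridian.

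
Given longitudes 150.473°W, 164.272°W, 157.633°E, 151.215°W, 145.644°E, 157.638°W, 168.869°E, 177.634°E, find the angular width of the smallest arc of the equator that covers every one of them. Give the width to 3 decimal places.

63.883°

Sort the longitudes: -164.272°, -157.638°, -151.215°, -150.473°, +145.644°, +157.633°, +168.869°, +177.634°.
Eastward gaps between consecutive values (wrapping around): 6.634°, 6.423°, 0.742°, 296.117°, 11.989°, 11.236°, 8.765°, 18.094°.
Largest gap = 296.117° ⇒ minimal covering band is its complement: 360° − 296.117° = 63.883°.
Band runs from +145.644° eastward to -150.473°, crossing the antimeridian.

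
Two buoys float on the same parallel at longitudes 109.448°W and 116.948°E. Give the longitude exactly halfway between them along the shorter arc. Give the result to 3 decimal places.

176.250°W

Signed shortest Δλ from -109.448° to +116.948° is -133.604°.
Midpoint longitude = -109.448° + (-133.604°)/2 = -109.448° − 66.802° = -176.250°.
(The naïve average (-109.448 + +116.948)/2 = 3.75° is on the wrong side of the globe.)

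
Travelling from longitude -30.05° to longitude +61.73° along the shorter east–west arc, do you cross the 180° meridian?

Signed shortest Δλ = ((61.73 − -30.05 + 180) mod 360) − 180 = 91.78°.
Going east by 91.78° from -30.05° reaches +61.73° without touching 180°.

No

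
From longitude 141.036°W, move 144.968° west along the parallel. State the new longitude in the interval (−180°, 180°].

73.996°E

Start at -141.036°; shift −144.968° → -286.004°.
-286.004° lies outside (−180°, 180°]; add 360° → +73.996°.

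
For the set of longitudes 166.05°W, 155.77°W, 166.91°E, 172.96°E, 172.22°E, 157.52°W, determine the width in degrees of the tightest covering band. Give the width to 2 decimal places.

37.32°

Sort the longitudes: -166.05°, -157.52°, -155.77°, +166.91°, +172.22°, +172.96°.
Eastward gaps between consecutive values (wrapping around): 8.53°, 1.75°, 322.68°, 5.31°, 0.74°, 20.99°.
Largest gap = 322.68° ⇒ minimal covering band is its complement: 360° − 322.68° = 37.32°.
Band runs from +166.91° eastward to -155.77°, crossing the antimeridian.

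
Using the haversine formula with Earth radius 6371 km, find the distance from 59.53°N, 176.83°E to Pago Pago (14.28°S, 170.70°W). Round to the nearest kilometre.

8284 km

Δλ = -170.70 − 176.83 = -347.53°; wrapped into (−180°, 180°]: 12.47°.
Δφ = -14.28 − 59.53 = -73.81°.
a = sin²(Δφ/2) + cos φ₁ · cos φ₂ · sin²(Δλ/2) = 0.366385.
c = 2·atan2(√a, √(1−a)) = 1.30028 rad → d = 6371·c ≈ 8284.07 km.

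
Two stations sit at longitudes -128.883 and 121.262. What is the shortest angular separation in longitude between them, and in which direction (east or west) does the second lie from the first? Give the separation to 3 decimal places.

109.855° west

Raw difference: 121.262 − -128.883 = 250.145°.
Normalise into (−180°, 180°]: 250.145° − 360° = -109.855°.
Negative ⇒ the second point lies to the west; separation 109.855°.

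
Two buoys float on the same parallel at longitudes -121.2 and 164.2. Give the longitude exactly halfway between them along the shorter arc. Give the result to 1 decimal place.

Signed shortest Δλ from -121.2° to +164.2° is -74.6°.
Midpoint longitude = -121.2° + (-74.6°)/2 = -121.2° − 37.3° = -158.5°.
(The naïve average (-121.2 + +164.2)/2 = 21.5° is on the wrong side of the globe.)

-158.5°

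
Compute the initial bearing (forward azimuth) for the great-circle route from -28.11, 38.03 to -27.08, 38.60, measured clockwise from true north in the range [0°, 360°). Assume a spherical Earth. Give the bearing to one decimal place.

Δλ = 38.60 − 38.03 = 0.57°.
θ = atan2( sin Δλ · cos φ₂ , cos φ₁ · sin φ₂ − sin φ₁ · cos φ₂ · cos Δλ )
  = atan2(0.00886, 0.01796) = 26.258° → normalised to [0°, 360°): 26.258°.

26.3°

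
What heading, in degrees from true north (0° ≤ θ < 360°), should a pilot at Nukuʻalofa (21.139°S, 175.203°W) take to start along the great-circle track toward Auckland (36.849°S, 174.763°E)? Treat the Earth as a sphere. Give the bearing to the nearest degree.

207°

Δλ = 174.763 − -175.203 = 349.966°; wrapped into (−180°, 180°]: -10.034°.
θ = atan2( sin Δλ · cos φ₂ , cos φ₁ · sin φ₂ − sin φ₁ · cos φ₂ · cos Δλ )
  = atan2(-0.13942, -0.27518) = -153.130° → normalised to [0°, 360°): 206.870°.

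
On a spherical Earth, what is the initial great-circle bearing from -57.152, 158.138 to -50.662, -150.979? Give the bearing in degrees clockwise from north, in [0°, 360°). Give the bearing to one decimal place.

99.6°

Δλ = -150.979 − 158.138 = -309.117°; wrapped into (−180°, 180°]: 50.883°.
θ = atan2( sin Δλ · cos φ₂ , cos φ₁ · sin φ₂ − sin φ₁ · cos φ₂ · cos Δλ )
  = atan2(0.49181, -0.08353) = 99.639° → normalised to [0°, 360°): 99.639°.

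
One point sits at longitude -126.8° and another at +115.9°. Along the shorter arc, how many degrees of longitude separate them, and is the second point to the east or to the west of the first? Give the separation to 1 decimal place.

Raw difference: 115.9 − -126.8 = 242.7°.
Normalise into (−180°, 180°]: 242.7° − 360° = -117.3°.
Negative ⇒ the second point lies to the west; separation 117.3°.

117.3° west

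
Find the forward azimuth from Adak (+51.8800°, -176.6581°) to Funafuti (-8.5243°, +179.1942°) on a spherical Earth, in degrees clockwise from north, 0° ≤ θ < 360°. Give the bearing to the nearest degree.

185°

Δλ = 179.1942 − -176.6581 = 355.8523°; wrapped into (−180°, 180°]: -4.1477°.
θ = atan2( sin Δλ · cos φ₂ , cos φ₁ · sin φ₂ − sin φ₁ · cos φ₂ · cos Δλ )
  = atan2(-0.07153, -0.86749) = -175.286° → normalised to [0°, 360°): 184.714°.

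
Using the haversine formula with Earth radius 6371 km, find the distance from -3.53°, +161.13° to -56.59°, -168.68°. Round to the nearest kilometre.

6475 km

Δλ = -168.68 − 161.13 = -329.81°; wrapped into (−180°, 180°]: 30.19°.
Δφ = -56.59 − -3.53 = -53.06°.
a = sin²(Δφ/2) + cos φ₁ · cos φ₂ · sin²(Δλ/2) = 0.236783.
c = 2·atan2(√a, √(1−a)) = 1.01639 rad → d = 6371·c ≈ 6475.45 km.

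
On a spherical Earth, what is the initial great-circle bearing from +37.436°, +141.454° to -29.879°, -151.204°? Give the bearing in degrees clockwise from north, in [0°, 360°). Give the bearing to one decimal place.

126.8°

Δλ = -151.204 − 141.454 = -292.658°; wrapped into (−180°, 180°]: 67.342°.
θ = atan2( sin Δλ · cos φ₂ , cos φ₁ · sin φ₂ − sin φ₁ · cos φ₂ · cos Δλ )
  = atan2(0.80016, -0.59861) = 126.801° → normalised to [0°, 360°): 126.801°.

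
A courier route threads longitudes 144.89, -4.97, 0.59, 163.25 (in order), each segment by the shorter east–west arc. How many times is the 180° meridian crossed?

0

Leg 1: +144.89° → -4.97°, shortest Δλ = -149.86° (west) — does not cross 180°.
Leg 2: -4.97° → +0.59°, shortest Δλ = 5.56° (east) — does not cross 180°.
Leg 3: +0.59° → +163.25°, shortest Δλ = 162.66° (east) — does not cross 180°.
Total crossings: 0.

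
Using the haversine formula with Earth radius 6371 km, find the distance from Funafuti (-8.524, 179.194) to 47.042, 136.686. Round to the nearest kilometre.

7467 km

Δλ = 136.686 − 179.194 = -42.508°.
Δφ = 47.042 − -8.524 = 55.566°.
a = sin²(Δφ/2) + cos φ₁ · cos φ₂ · sin²(Δλ/2) = 0.305832.
c = 2·atan2(√a, √(1−a)) = 1.17197 rad → d = 6371·c ≈ 7466.63 km.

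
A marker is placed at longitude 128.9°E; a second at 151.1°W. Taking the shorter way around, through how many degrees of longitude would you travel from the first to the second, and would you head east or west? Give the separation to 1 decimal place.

Raw difference: -151.1 − 128.9 = -280.0°.
Normalise into (−180°, 180°]: -280.0° + 360° = 80.0°.
Positive ⇒ the second point lies to the east; separation 80.0°.

80.0° east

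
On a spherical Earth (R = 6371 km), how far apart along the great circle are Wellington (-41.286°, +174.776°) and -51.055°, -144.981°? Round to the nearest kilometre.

3237 km

Δλ = -144.981 − 174.776 = -319.757°; wrapped into (−180°, 180°]: 40.243°.
Δφ = -51.055 − -41.286 = -9.769°.
a = sin²(Δφ/2) + cos φ₁ · cos φ₂ · sin²(Δλ/2) = 0.063147.
c = 2·atan2(√a, √(1−a)) = 0.50803 rad → d = 6371·c ≈ 3236.65 km.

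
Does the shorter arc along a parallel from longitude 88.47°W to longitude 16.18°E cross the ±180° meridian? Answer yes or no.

Signed shortest Δλ = ((16.18 − -88.47 + 180) mod 360) − 180 = 104.65°.
Going east by 104.65° from -88.47° reaches +16.18° without touching 180°.

No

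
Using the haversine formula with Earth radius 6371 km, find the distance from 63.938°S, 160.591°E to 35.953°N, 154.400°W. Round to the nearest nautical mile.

Δλ = -154.400 − 160.591 = -314.991°; wrapped into (−180°, 180°]: 45.009°.
Δφ = 35.953 − -63.938 = 99.891°.
a = sin²(Δφ/2) + cos φ₁ · cos φ₂ · sin²(Δλ/2) = 0.637990.
c = 2·atan2(√a, √(1−a)) = 1.85041 rad → d = 6371·c ≈ 11788.94 km ≈ 6365.52 nmi.

6366 nmi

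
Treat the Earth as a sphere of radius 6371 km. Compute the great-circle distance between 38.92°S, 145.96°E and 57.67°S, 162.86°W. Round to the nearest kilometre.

4187 km

Δλ = -162.86 − 145.96 = -308.82°; wrapped into (−180°, 180°]: 51.18°.
Δφ = -57.67 − -38.92 = -18.75°.
a = sin²(Δφ/2) + cos φ₁ · cos φ₂ · sin²(Δλ/2) = 0.104160.
c = 2·atan2(√a, √(1−a)) = 0.65724 rad → d = 6371·c ≈ 4187.30 km.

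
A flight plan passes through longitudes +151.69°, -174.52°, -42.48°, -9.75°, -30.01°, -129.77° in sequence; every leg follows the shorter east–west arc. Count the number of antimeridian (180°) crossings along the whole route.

Leg 1: +151.69° → -174.52°, shortest Δλ = 33.79° (east) — crosses 180°.
Leg 2: -174.52° → -42.48°, shortest Δλ = 132.04° (east) — does not cross 180°.
Leg 3: -42.48° → -9.75°, shortest Δλ = 32.73° (east) — does not cross 180°.
Leg 4: -9.75° → -30.01°, shortest Δλ = -20.26° (west) — does not cross 180°.
Leg 5: -30.01° → -129.77°, shortest Δλ = -99.76° (west) — does not cross 180°.
Total crossings: 1.

1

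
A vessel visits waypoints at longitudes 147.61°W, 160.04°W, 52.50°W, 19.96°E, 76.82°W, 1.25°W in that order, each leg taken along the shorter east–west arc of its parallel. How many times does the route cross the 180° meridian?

Leg 1: -147.61° → -160.04°, shortest Δλ = -12.43° (west) — does not cross 180°.
Leg 2: -160.04° → -52.50°, shortest Δλ = 107.54° (east) — does not cross 180°.
Leg 3: -52.50° → +19.96°, shortest Δλ = 72.46° (east) — does not cross 180°.
Leg 4: +19.96° → -76.82°, shortest Δλ = -96.78° (west) — does not cross 180°.
Leg 5: -76.82° → -1.25°, shortest Δλ = 75.57° (east) — does not cross 180°.
Total crossings: 0.

0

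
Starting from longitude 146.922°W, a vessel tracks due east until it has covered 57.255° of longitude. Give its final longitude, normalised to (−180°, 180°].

Start at -146.922°; shift +57.255° → -89.667°.
-89.667° already lies in (−180°, 180°].

89.667°W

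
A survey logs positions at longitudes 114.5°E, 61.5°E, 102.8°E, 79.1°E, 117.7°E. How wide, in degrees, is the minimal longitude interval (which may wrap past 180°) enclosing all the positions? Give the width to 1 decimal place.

Sort the longitudes: +61.5°, +79.1°, +102.8°, +114.5°, +117.7°.
Eastward gaps between consecutive values (wrapping around): 17.6°, 23.7°, 11.7°, 3.2°, 303.8°.
Largest gap = 303.8° ⇒ minimal covering band is its complement: 360° − 303.8° = 56.2°.
Band runs from +61.5° eastward to +117.7°.

56.2°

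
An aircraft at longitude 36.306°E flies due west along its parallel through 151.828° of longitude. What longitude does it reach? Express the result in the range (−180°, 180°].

Start at +36.306°; shift −151.828° → -115.522°.
-115.522° already lies in (−180°, 180°].

115.522°W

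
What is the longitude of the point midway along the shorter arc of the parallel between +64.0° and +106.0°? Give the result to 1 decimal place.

+85.0°

Signed shortest Δλ from +64.0° to +106.0° is +42.0°.
Midpoint longitude = +64.0° + (+42.0°)/2 = +64.0° + 21.0° = +85.0°.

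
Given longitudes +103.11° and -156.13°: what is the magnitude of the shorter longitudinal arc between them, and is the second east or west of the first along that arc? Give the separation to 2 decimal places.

Raw difference: -156.13 − 103.11 = -259.24°.
Normalise into (−180°, 180°]: -259.24° + 360° = 100.76°.
Positive ⇒ the second point lies to the east; separation 100.76°.

100.76° east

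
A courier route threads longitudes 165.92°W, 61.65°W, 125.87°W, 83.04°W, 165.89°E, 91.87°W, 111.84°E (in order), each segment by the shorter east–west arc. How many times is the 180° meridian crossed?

3

Leg 1: -165.92° → -61.65°, shortest Δλ = 104.27° (east) — does not cross 180°.
Leg 2: -61.65° → -125.87°, shortest Δλ = -64.22° (west) — does not cross 180°.
Leg 3: -125.87° → -83.04°, shortest Δλ = 42.83° (east) — does not cross 180°.
Leg 4: -83.04° → +165.89°, shortest Δλ = -111.07° (west) — crosses 180°.
Leg 5: +165.89° → -91.87°, shortest Δλ = 102.24° (east) — crosses 180°.
Leg 6: -91.87° → +111.84°, shortest Δλ = -156.29° (west) — crosses 180°.
Total crossings: 3.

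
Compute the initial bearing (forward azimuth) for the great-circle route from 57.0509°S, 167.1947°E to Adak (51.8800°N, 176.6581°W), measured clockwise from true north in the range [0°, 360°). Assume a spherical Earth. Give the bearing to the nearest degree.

Δλ = -176.6581 − 167.1947 = -343.8528°; wrapped into (−180°, 180°]: 16.1472°.
θ = atan2( sin Δλ · cos φ₂ , cos φ₁ · sin φ₂ − sin φ₁ · cos φ₂ · cos Δλ )
  = atan2(0.17168, 0.92547) = 10.509° → normalised to [0°, 360°): 10.509°.

11°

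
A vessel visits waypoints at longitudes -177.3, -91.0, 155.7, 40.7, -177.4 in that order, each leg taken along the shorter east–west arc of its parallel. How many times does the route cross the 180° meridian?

2

Leg 1: -177.3° → -91.0°, shortest Δλ = 86.3° (east) — does not cross 180°.
Leg 2: -91.0° → +155.7°, shortest Δλ = -113.3° (west) — crosses 180°.
Leg 3: +155.7° → +40.7°, shortest Δλ = -115.0° (west) — does not cross 180°.
Leg 4: +40.7° → -177.4°, shortest Δλ = 141.9° (east) — crosses 180°.
Total crossings: 2.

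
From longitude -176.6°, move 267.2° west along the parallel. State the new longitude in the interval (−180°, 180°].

-83.8°

Start at -176.6°; shift −267.2° → -443.8°.
-443.8° lies outside (−180°, 180°]; add 360° → -83.8°.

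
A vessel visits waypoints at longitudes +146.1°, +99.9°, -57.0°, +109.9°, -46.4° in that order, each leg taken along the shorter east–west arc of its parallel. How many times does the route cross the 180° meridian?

Leg 1: +146.1° → +99.9°, shortest Δλ = -46.2° (west) — does not cross 180°.
Leg 2: +99.9° → -57.0°, shortest Δλ = -156.9° (west) — does not cross 180°.
Leg 3: -57.0° → +109.9°, shortest Δλ = 166.9° (east) — does not cross 180°.
Leg 4: +109.9° → -46.4°, shortest Δλ = -156.3° (west) — does not cross 180°.
Total crossings: 0.

0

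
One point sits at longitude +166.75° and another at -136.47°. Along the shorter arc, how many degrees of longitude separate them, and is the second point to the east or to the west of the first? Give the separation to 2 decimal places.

Raw difference: -136.47 − 166.75 = -303.22°.
Normalise into (−180°, 180°]: -303.22° + 360° = 56.78°.
Positive ⇒ the second point lies to the east; separation 56.78°.

56.78° east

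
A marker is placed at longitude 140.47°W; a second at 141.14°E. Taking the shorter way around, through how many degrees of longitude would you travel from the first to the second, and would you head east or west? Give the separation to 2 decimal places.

78.39° west

Raw difference: 141.14 − -140.47 = 281.61°.
Normalise into (−180°, 180°]: 281.61° − 360° = -78.39°.
Negative ⇒ the second point lies to the west; separation 78.39°.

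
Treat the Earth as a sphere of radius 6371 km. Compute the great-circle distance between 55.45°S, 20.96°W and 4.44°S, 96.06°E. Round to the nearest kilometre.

11246 km

Δλ = 96.06 − -20.96 = 117.02°.
Δφ = -4.44 − -55.45 = 51.01°.
a = sin²(Δφ/2) + cos φ₁ · cos φ₂ · sin²(Δλ/2) = 0.596556.
c = 2·atan2(√a, √(1−a)) = 1.76513 rad → d = 6371·c ≈ 11245.63 km.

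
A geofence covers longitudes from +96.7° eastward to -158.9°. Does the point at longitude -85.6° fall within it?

Band width going east from +96.7° to -158.9°: ((-158.9 − 96.7) mod 360) = 104.4°.
Offset of -85.6° east of the west edge: ((-85.6 − 96.7) mod 360) = 177.7°.
177.7° > 104.4° ⇒ outside.

No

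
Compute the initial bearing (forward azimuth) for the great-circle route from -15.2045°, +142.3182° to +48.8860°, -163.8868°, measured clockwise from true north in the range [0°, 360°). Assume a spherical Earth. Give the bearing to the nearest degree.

33°

Δλ = -163.8868 − 142.3182 = -306.2050°; wrapped into (−180°, 180°]: 53.7950°.
θ = atan2( sin Δλ · cos φ₂ , cos φ₁ · sin φ₂ − sin φ₁ · cos φ₂ · cos Δλ )
  = atan2(0.53059, 0.82890) = 32.624° → normalised to [0°, 360°): 32.624°.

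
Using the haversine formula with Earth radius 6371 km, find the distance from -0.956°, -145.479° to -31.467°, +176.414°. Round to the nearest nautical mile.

Δλ = 176.414 − -145.479 = 321.893°; wrapped into (−180°, 180°]: -38.107°.
Δφ = -31.467 − -0.956 = -30.511°.
a = sin²(Δφ/2) + cos φ₁ · cos φ₂ · sin²(Δλ/2) = 0.160120.
c = 2·atan2(√a, √(1−a)) = 0.82336 rad → d = 6371·c ≈ 5245.63 km ≈ 2832.41 nmi.

2832 nmi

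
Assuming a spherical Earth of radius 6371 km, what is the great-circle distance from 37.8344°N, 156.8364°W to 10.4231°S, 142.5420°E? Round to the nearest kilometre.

Δλ = 142.5420 − -156.8364 = 299.3784°; wrapped into (−180°, 180°]: -60.6216°.
Δφ = -10.4231 − 37.8344 = -48.2575°.
a = sin²(Δφ/2) + cos φ₁ · cos φ₂ · sin²(Δλ/2) = 0.364957.
c = 2·atan2(√a, √(1−a)) = 1.29731 rad → d = 6371·c ≈ 8265.19 km.

8265 km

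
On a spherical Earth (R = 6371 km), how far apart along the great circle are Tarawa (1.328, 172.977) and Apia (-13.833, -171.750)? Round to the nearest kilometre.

2382 km

Δλ = -171.750 − 172.977 = -344.727°; wrapped into (−180°, 180°]: 15.273°.
Δφ = -13.833 − 1.328 = -15.161°.
a = sin²(Δφ/2) + cos φ₁ · cos φ₂ · sin²(Δλ/2) = 0.034545.
c = 2·atan2(√a, √(1−a)) = 0.37390 rad → d = 6371·c ≈ 2382.12 km.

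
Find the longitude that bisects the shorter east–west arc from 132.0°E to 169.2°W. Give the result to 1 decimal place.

161.4°E

Signed shortest Δλ from +132.0° to -169.2° is +58.8°.
Midpoint longitude = +132.0° + (+58.8°)/2 = +132.0° + 29.4° = +161.4°.
(The naïve average (+132.0 + -169.2)/2 = -18.6° is on the wrong side of the globe.)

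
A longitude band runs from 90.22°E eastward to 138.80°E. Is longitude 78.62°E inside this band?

Band width going east from +90.22° to +138.80°: ((138.80 − 90.22) mod 360) = 48.58°.
Offset of +78.62° east of the west edge: ((78.62 − 90.22) mod 360) = 348.40°.
348.40° > 48.58° ⇒ outside.

No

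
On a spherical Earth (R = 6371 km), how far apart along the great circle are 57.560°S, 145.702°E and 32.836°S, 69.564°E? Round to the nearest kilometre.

6178 km

Δλ = 69.564 − 145.702 = -76.138°.
Δφ = -32.836 − -57.560 = 24.724°.
a = sin²(Δφ/2) + cos φ₁ · cos φ₂ · sin²(Δλ/2) = 0.217197.
c = 2·atan2(√a, √(1−a)) = 0.96963 rad → d = 6371·c ≈ 6177.51 km.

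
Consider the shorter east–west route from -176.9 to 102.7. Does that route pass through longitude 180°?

Naïve |102.7 − -176.9| = 279.6° > 180°, so the shorter arc goes the other way round — across 180°.
Signed shortest Δλ = ((102.7 − -176.9 + 180) mod 360) − 180 = -80.4°.
Going west by 80.4° from -176.9° passes through 180° before reaching +102.7°.

Yes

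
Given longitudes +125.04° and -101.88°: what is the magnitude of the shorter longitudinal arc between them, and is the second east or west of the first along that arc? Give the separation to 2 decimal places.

Raw difference: -101.88 − 125.04 = -226.92°.
Normalise into (−180°, 180°]: -226.92° + 360° = 133.08°.
Positive ⇒ the second point lies to the east; separation 133.08°.

133.08° east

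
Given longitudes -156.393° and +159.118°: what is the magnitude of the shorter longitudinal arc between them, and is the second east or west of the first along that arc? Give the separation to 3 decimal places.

Raw difference: 159.118 − -156.393 = 315.511°.
Normalise into (−180°, 180°]: 315.511° − 360° = -44.489°.
Negative ⇒ the second point lies to the west; separation 44.489°.

44.489° west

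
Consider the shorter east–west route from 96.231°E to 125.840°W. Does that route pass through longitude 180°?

Yes

Naïve |-125.840 − 96.231| = 222.071° > 180°, so the shorter arc goes the other way round — across 180°.
Signed shortest Δλ = ((-125.840 − 96.231 + 180) mod 360) − 180 = 137.929°.
Going east by 137.929° from +96.231° passes through 180° before reaching -125.840°.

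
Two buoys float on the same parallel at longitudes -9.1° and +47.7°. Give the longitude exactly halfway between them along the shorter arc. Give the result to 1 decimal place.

+19.3°

Signed shortest Δλ from -9.1° to +47.7° is +56.8°.
Midpoint longitude = -9.1° + (+56.8°)/2 = -9.1° + 28.4° = +19.3°.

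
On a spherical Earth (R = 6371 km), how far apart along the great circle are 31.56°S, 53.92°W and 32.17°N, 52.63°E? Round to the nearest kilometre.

13227 km

Δλ = 52.63 − -53.92 = 106.55°.
Δφ = 32.17 − -31.56 = 63.73°.
a = sin²(Δφ/2) + cos φ₁ · cos φ₂ · sin²(Δλ/2) = 0.742063.
c = 2·atan2(√a, √(1−a)) = 2.07616 rad → d = 6371·c ≈ 13227.22 km.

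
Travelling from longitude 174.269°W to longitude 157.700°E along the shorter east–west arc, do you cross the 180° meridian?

Naïve |157.700 − -174.269| = 331.969° > 180°, so the shorter arc goes the other way round — across 180°.
Signed shortest Δλ = ((157.700 − -174.269 + 180) mod 360) − 180 = -28.031°.
Going west by 28.031° from -174.269° passes through 180° before reaching +157.700°.

Yes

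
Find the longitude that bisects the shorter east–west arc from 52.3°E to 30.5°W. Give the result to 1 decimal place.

10.9°E

Signed shortest Δλ from +52.3° to -30.5° is -82.8°.
Midpoint longitude = +52.3° + (-82.8°)/2 = +52.3° − 41.4° = +10.9°.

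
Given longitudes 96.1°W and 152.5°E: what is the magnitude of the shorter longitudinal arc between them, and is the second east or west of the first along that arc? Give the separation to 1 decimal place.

Raw difference: 152.5 − -96.1 = 248.6°.
Normalise into (−180°, 180°]: 248.6° − 360° = -111.4°.
Negative ⇒ the second point lies to the west; separation 111.4°.

111.4° west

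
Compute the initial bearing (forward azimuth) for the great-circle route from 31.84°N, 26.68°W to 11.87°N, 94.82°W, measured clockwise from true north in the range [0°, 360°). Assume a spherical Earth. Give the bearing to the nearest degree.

Δλ = -94.82 − -26.68 = -68.14°.
θ = atan2( sin Δλ · cos φ₂ , cos φ₁ · sin φ₂ − sin φ₁ · cos φ₂ · cos Δλ )
  = atan2(-0.90825, -0.01749) = -91.103° → normalised to [0°, 360°): 268.897°.

269°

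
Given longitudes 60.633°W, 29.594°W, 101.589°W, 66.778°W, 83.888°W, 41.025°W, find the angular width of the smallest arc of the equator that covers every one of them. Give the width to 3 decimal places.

71.995°

Sort the longitudes: -101.589°, -83.888°, -66.778°, -60.633°, -41.025°, -29.594°.
Eastward gaps between consecutive values (wrapping around): 17.701°, 17.110°, 6.145°, 19.608°, 11.431°, 288.005°.
Largest gap = 288.005° ⇒ minimal covering band is its complement: 360° − 288.005° = 71.995°.
Band runs from -101.589° eastward to -29.594°.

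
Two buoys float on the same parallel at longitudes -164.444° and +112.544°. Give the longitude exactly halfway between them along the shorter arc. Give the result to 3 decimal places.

+154.050°

Signed shortest Δλ from -164.444° to +112.544° is -83.012°.
Midpoint longitude = -164.444° + (-83.012°)/2 = -164.444° − 41.506° = -205.950°.
Normalise into (−180°, 180°]: +154.050°.
(The naïve average (-164.444 + +112.544)/2 = -25.95° is on the wrong side of the globe.)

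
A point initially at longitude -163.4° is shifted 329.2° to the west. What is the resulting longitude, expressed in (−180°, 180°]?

Start at -163.4°; shift −329.2° → -492.6°.
-492.6° lies outside (−180°, 180°]; add 360° → -132.6°.

-132.6°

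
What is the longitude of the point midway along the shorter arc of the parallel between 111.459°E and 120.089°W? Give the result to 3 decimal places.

175.685°E

Signed shortest Δλ from +111.459° to -120.089° is +128.452°.
Midpoint longitude = +111.459° + (+128.452°)/2 = +111.459° + 64.226° = +175.685°.
(The naïve average (+111.459 + -120.089)/2 = -4.315° is on the wrong side of the globe.)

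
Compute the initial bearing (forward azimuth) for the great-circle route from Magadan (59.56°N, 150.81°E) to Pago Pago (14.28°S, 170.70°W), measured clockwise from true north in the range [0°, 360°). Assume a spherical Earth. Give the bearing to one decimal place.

142.2°

Δλ = -170.70 − 150.81 = -321.51°; wrapped into (−180°, 180°]: 38.49°.
θ = atan2( sin Δλ · cos φ₂ , cos φ₁ · sin φ₂ − sin φ₁ · cos φ₂ · cos Δλ )
  = atan2(0.60315, -0.77894) = 142.249° → normalised to [0°, 360°): 142.249°.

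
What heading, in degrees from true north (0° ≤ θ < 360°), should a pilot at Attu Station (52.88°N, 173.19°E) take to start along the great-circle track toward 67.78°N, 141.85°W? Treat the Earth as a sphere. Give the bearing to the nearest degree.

Δλ = -141.85 − 173.19 = -315.04°; wrapped into (−180°, 180°]: 44.96°.
θ = atan2( sin Δλ · cos φ₂ , cos φ₁ · sin φ₂ − sin φ₁ · cos φ₂ · cos Δλ )
  = atan2(0.26722, 0.34530) = 37.735° → normalised to [0°, 360°): 37.735°.

38°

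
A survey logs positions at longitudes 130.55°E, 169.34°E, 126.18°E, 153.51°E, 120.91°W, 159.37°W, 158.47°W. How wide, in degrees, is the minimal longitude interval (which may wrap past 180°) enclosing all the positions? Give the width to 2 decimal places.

112.91°

Sort the longitudes: -159.37°, -158.47°, -120.91°, +126.18°, +130.55°, +153.51°, +169.34°.
Eastward gaps between consecutive values (wrapping around): 0.90°, 37.56°, 247.09°, 4.37°, 22.96°, 15.83°, 31.29°.
Largest gap = 247.09° ⇒ minimal covering band is its complement: 360° − 247.09° = 112.91°.
Band runs from +126.18° eastward to -120.91°, crossing the antimeridian.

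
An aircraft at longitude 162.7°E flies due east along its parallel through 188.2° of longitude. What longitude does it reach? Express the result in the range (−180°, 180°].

Start at +162.7°; shift +188.2° → +350.9°.
+350.9° lies outside (−180°, 180°]; subtract 360° → -9.1°.

9.1°W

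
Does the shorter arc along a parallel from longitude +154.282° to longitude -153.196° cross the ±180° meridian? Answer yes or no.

Yes

Naïve |-153.196 − 154.282| = 307.478° > 180°, so the shorter arc goes the other way round — across 180°.
Signed shortest Δλ = ((-153.196 − 154.282 + 180) mod 360) − 180 = 52.522°.
Going east by 52.522° from +154.282° passes through 180° before reaching -153.196°.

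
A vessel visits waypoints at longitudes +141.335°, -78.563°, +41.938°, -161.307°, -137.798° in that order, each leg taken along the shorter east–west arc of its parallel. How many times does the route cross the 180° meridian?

Leg 1: +141.335° → -78.563°, shortest Δλ = 140.102° (east) — crosses 180°.
Leg 2: -78.563° → +41.938°, shortest Δλ = 120.501° (east) — does not cross 180°.
Leg 3: +41.938° → -161.307°, shortest Δλ = 156.755° (east) — crosses 180°.
Leg 4: -161.307° → -137.798°, shortest Δλ = 23.509° (east) — does not cross 180°.
Total crossings: 2.

2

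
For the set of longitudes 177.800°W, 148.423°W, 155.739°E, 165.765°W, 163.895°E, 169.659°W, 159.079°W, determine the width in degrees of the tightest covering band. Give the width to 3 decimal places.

55.838°

Sort the longitudes: -177.800°, -169.659°, -165.765°, -159.079°, -148.423°, +155.739°, +163.895°.
Eastward gaps between consecutive values (wrapping around): 8.141°, 3.894°, 6.686°, 10.656°, 304.162°, 8.156°, 18.305°.
Largest gap = 304.162° ⇒ minimal covering band is its complement: 360° − 304.162° = 55.838°.
Band runs from +155.739° eastward to -148.423°, crossing the antimeridian.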